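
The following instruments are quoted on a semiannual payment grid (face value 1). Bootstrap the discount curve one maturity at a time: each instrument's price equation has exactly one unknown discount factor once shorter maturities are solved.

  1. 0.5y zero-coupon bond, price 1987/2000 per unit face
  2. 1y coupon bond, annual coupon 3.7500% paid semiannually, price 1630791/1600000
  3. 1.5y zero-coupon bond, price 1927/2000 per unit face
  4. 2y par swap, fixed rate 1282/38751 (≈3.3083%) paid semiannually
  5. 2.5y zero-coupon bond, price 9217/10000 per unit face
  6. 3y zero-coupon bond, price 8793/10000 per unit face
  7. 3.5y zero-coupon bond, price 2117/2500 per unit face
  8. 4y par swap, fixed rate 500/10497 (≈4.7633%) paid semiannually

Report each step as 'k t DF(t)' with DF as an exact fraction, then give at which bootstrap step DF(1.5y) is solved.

step 1 [0.5y] zero: DF = P = 1987/2000 ≈ 0.993500
step 2 [1y] bond c/2=3/160: DF=(1630791/1600000 − 3/160·(0.993500))/(1+3/160) = 4911/5000 ≈ 0.982200
step 3 [1.5y] zero: DF = P = 1927/2000 ≈ 0.963500
step 4 [2y] swap r/2=641/38751: DF=(1 − 641/38751·(0.993500+0.982200+0.963500))/(1+641/38751) = 9359/10000 ≈ 0.935900
step 5 [2.5y] zero: DF = P = 9217/10000 ≈ 0.921700
step 6 [3y] zero: DF = P = 8793/10000 ≈ 0.879300
step 7 [3.5y] zero: DF = P = 2117/2500 ≈ 0.846800
step 8 [4y] swap r/2=250/10497: DF=(1 − 250/10497·(0.993500+0.982200+0.963500+0.935900+0.921700+0.879300+0.846800))/(1+250/10497) = 33/40 ≈ 0.825000

1 1/2 1987/2000
2 1 4911/5000
3 3/2 1927/2000
4 2 9359/10000
5 5/2 9217/10000
6 3 8793/10000
7 7/2 2117/2500
8 4 33/40
DF(1.5y) is solved at step 3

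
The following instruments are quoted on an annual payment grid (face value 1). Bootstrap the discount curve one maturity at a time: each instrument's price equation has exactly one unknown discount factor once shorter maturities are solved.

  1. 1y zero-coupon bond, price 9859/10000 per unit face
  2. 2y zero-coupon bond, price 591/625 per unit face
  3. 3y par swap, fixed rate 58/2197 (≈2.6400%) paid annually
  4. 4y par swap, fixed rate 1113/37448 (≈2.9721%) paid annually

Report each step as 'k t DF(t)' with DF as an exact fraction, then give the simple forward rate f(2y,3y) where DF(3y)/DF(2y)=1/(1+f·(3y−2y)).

1 1 9859/10000
2 2 591/625
3 3 4623/5000
4 4 8887/10000
f(2y,3y) = ((591/625)/(4623/5000) − 1)/(1) = 35/1541 ≈ 2.2713%

step 1 [1y] zero: DF = P = 9859/10000 ≈ 0.985900
step 2 [2y] zero: DF = P = 591/625 ≈ 0.945600
step 3 [3y] swap r/1=58/2197: DF=(1 − 58/2197·(0.985900+0.945600))/(1+58/2197) = 4623/5000 ≈ 0.924600
step 4 [4y] swap r/1=1113/37448: DF=(1 − 1113/37448·(0.985900+0.945600+0.924600))/(1+1113/37448) = 8887/10000 ≈ 0.888700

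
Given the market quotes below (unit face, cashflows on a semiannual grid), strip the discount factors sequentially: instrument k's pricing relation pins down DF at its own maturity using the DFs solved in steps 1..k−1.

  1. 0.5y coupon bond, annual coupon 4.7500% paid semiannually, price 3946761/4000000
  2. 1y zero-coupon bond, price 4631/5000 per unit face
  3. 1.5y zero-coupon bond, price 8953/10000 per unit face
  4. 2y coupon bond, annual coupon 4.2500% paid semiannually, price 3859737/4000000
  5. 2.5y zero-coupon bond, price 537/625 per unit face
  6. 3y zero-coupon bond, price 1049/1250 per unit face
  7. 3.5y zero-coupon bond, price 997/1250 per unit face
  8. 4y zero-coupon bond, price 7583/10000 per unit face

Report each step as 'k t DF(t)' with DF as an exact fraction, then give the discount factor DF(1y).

1 1/2 4819/5000
2 1 4631/5000
3 3/2 8953/10000
4 2 8869/10000
5 5/2 537/625
6 3 1049/1250
7 7/2 997/1250
8 4 7583/10000
DF(1y) = 4631/5000 ≈ 0.926200

step 1 [0.5y] bond c/2=19/800: DF=(3946761/4000000 − 19/800·(0))/(1+19/800) = 4819/5000 ≈ 0.963800
step 2 [1y] zero: DF = P = 4631/5000 ≈ 0.926200
step 3 [1.5y] zero: DF = P = 8953/10000 ≈ 0.895300
step 4 [2y] bond c/2=17/800: DF=(3859737/4000000 − 17/800·(0.963800+0.926200+0.895300))/(1+17/800) = 8869/10000 ≈ 0.886900
step 5 [2.5y] zero: DF = P = 537/625 ≈ 0.859200
step 6 [3y] zero: DF = P = 1049/1250 ≈ 0.839200
step 7 [3.5y] zero: DF = P = 997/1250 ≈ 0.797600
step 8 [4y] zero: DF = P = 7583/10000 ≈ 0.758300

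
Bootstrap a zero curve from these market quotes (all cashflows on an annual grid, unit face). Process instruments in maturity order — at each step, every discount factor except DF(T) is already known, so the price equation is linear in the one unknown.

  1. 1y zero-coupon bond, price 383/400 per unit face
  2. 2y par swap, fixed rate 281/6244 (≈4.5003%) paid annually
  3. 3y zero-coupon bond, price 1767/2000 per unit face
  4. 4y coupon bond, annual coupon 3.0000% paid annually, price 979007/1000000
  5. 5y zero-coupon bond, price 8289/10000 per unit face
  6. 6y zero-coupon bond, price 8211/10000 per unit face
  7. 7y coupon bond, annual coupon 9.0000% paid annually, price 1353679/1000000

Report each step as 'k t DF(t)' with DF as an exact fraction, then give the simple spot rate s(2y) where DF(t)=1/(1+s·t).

step 1 [1y] zero: DF = P = 383/400 ≈ 0.957500
step 2 [2y] swap r/1=281/6244: DF=(1 − 281/6244·(0.957500))/(1+281/6244) = 9157/10000 ≈ 0.915700
step 3 [3y] zero: DF = P = 1767/2000 ≈ 0.883500
step 4 [4y] bond c/1=3/100: DF=(979007/1000000 − 3/100·(0.957500+0.915700+0.883500))/(1+3/100) = 4351/5000 ≈ 0.870200
step 5 [5y] zero: DF = P = 8289/10000 ≈ 0.828900
step 6 [6y] zero: DF = P = 8211/10000 ≈ 0.821100
step 7 [7y] bond c/1=9/100: DF=(1353679/1000000 − 9/100·(0.957500+0.915700+0.883500+0.870200+0.828900+0.821100))/(1+9/100) = 4031/5000 ≈ 0.806200

1 1 383/400
2 2 9157/10000
3 3 1767/2000
4 4 4351/5000
5 5 8289/10000
6 6 8211/10000
7 7 4031/5000
s(2y) = (1/(9157/10000) − 1)/(2) = 843/18314 ≈ 4.6030%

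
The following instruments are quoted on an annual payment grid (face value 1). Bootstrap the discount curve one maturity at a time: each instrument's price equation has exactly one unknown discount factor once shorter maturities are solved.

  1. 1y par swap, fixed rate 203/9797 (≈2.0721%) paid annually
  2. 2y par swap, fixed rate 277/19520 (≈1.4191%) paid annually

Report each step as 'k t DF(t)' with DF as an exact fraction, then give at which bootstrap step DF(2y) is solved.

step 1 [1y] swap r/1=203/9797: DF=(1 − 203/9797·(0))/(1+203/9797) = 9797/10000 ≈ 0.979700
step 2 [2y] swap r/1=277/19520: DF=(1 − 277/19520·(0.979700))/(1+277/19520) = 9723/10000 ≈ 0.972300

1 1 9797/10000
2 2 9723/10000
DF(2y) is solved at step 2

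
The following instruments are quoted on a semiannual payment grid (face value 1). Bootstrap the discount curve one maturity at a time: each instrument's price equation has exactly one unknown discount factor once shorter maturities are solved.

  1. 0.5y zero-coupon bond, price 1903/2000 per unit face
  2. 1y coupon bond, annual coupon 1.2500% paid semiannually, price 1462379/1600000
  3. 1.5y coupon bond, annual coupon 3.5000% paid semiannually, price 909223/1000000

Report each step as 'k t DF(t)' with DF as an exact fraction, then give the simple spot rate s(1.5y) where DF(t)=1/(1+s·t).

1 1/2 1903/2000
2 1 564/625
3 3/2 8617/10000
s(1.5y) = (1/(8617/10000) − 1)/(3/2) = 922/8617 ≈ 10.6998%

step 1 [0.5y] zero: DF = P = 1903/2000 ≈ 0.951500
step 2 [1y] bond c/2=1/160: DF=(1462379/1600000 − 1/160·(0.951500))/(1+1/160) = 564/625 ≈ 0.902400
step 3 [1.5y] bond c/2=7/400: DF=(909223/1000000 − 7/400·(0.951500+0.902400))/(1+7/400) = 8617/10000 ≈ 0.861700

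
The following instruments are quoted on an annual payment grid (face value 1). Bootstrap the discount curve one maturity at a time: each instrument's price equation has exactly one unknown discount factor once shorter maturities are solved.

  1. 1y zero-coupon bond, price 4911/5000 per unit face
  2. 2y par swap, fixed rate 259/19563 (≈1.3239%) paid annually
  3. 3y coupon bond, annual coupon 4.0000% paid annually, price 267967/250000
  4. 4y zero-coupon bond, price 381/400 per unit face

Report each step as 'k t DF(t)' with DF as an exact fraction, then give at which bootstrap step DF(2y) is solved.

1 1 4911/5000
2 2 9741/10000
3 3 4777/5000
4 4 381/400
DF(2y) is solved at step 2

step 1 [1y] zero: DF = P = 4911/5000 ≈ 0.982200
step 2 [2y] swap r/1=259/19563: DF=(1 − 259/19563·(0.982200))/(1+259/19563) = 9741/10000 ≈ 0.974100
step 3 [3y] bond c/1=1/25: DF=(267967/250000 − 1/25·(0.982200+0.974100))/(1+1/25) = 4777/5000 ≈ 0.955400
step 4 [4y] zero: DF = P = 381/400 ≈ 0.952500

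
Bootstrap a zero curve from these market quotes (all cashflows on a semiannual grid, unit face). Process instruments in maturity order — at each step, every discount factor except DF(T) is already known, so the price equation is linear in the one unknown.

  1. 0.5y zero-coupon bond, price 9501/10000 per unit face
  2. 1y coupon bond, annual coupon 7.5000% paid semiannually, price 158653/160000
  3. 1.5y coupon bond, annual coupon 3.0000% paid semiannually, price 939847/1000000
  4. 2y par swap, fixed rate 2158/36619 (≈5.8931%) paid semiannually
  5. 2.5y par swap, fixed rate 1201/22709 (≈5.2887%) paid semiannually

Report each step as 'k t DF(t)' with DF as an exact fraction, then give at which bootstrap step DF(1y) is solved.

1 1/2 9501/10000
2 1 4607/5000
3 3/2 8983/10000
4 2 8921/10000
5 5/2 8799/10000
DF(1y) is solved at step 2

step 1 [0.5y] zero: DF = P = 9501/10000 ≈ 0.950100
step 2 [1y] bond c/2=3/80: DF=(158653/160000 − 3/80·(0.950100))/(1+3/80) = 4607/5000 ≈ 0.921400
step 3 [1.5y] bond c/2=3/200: DF=(939847/1000000 − 3/200·(0.950100+0.921400))/(1+3/200) = 8983/10000 ≈ 0.898300
step 4 [2y] swap r/2=1079/36619: DF=(1 − 1079/36619·(0.950100+0.921400+0.898300))/(1+1079/36619) = 8921/10000 ≈ 0.892100
step 5 [2.5y] swap r/2=1201/45418: DF=(1 − 1201/45418·(0.950100+0.921400+0.898300+0.892100))/(1+1201/45418) = 8799/10000 ≈ 0.879900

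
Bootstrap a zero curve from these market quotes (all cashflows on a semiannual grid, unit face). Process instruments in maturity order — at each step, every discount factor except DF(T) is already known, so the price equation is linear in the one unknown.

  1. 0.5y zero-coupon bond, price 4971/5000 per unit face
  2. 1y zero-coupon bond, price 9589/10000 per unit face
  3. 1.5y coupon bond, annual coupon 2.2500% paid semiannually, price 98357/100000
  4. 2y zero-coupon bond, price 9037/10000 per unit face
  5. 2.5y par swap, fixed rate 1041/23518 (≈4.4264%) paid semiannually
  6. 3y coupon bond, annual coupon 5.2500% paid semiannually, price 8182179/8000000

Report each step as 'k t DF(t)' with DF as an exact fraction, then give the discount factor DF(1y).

step 1 [0.5y] zero: DF = P = 4971/5000 ≈ 0.994200
step 2 [1y] zero: DF = P = 9589/10000 ≈ 0.958900
step 3 [1.5y] bond c/2=9/800: DF=(98357/100000 − 9/800·(0.994200+0.958900))/(1+9/800) = 9509/10000 ≈ 0.950900
step 4 [2y] zero: DF = P = 9037/10000 ≈ 0.903700
step 5 [2.5y] swap r/2=1041/47036: DF=(1 − 1041/47036·(0.994200+0.958900+0.950900+0.903700))/(1+1041/47036) = 8959/10000 ≈ 0.895900
step 6 [3y] bond c/2=21/800: DF=(8182179/8000000 − 21/800·(0.994200+0.958900+0.950900+0.903700+0.895900))/(1+21/800) = 8763/10000 ≈ 0.876300

1 1/2 4971/5000
2 1 9589/10000
3 3/2 9509/10000
4 2 9037/10000
5 5/2 8959/10000
6 3 8763/10000
DF(1y) = 9589/10000 ≈ 0.958900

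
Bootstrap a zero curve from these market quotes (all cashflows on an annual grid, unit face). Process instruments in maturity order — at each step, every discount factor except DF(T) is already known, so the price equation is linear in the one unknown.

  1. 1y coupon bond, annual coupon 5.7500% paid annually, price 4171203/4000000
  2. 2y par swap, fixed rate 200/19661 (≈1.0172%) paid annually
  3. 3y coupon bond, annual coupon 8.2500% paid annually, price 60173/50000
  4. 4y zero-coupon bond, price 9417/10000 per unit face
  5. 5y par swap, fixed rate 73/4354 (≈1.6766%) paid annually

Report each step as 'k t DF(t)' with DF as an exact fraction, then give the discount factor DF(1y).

1 1 9861/10000
2 2 49/50
3 3 9619/10000
4 4 9417/10000
5 5 9197/10000
DF(1y) = 9861/10000 ≈ 0.986100

step 1 [1y] bond c/1=23/400: DF=(4171203/4000000 − 23/400·(0))/(1+23/400) = 9861/10000 ≈ 0.986100
step 2 [2y] swap r/1=200/19661: DF=(1 − 200/19661·(0.986100))/(1+200/19661) = 49/50 ≈ 0.980000
step 3 [3y] bond c/1=33/400: DF=(60173/50000 − 33/400·(0.986100+0.980000))/(1+33/400) = 9619/10000 ≈ 0.961900
step 4 [4y] zero: DF = P = 9417/10000 ≈ 0.941700
step 5 [5y] swap r/1=73/4354: DF=(1 − 73/4354·(0.986100+0.980000+0.961900+0.941700))/(1+73/4354) = 9197/10000 ≈ 0.919700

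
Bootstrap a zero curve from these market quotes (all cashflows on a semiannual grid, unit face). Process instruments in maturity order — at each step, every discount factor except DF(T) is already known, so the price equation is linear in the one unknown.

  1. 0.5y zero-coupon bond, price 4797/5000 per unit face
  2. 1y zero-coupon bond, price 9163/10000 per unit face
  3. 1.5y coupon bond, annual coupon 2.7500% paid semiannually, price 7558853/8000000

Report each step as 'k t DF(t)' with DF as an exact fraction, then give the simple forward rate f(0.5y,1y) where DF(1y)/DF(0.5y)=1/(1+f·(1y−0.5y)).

step 1 [0.5y] zero: DF = P = 4797/5000 ≈ 0.959400
step 2 [1y] zero: DF = P = 9163/10000 ≈ 0.916300
step 3 [1.5y] bond c/2=11/800: DF=(7558853/8000000 − 11/800·(0.959400+0.916300))/(1+11/800) = 4533/5000 ≈ 0.906600

1 1/2 4797/5000
2 1 9163/10000
3 3/2 4533/5000
f(0.5y,1y) = ((4797/5000)/(9163/10000) − 1)/(1/2) = 862/9163 ≈ 9.4074%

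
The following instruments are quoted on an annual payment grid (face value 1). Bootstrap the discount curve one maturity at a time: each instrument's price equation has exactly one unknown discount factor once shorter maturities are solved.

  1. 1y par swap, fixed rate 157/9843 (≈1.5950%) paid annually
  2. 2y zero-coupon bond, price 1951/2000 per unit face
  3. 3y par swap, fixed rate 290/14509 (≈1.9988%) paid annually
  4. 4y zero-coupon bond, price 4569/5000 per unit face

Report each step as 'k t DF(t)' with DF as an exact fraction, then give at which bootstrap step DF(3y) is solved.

1 1 9843/10000
2 2 1951/2000
3 3 471/500
4 4 4569/5000
DF(3y) is solved at step 3

step 1 [1y] swap r/1=157/9843: DF=(1 − 157/9843·(0))/(1+157/9843) = 9843/10000 ≈ 0.984300
step 2 [2y] zero: DF = P = 1951/2000 ≈ 0.975500
step 3 [3y] swap r/1=290/14509: DF=(1 − 290/14509·(0.984300+0.975500))/(1+290/14509) = 471/500 ≈ 0.942000
step 4 [4y] zero: DF = P = 4569/5000 ≈ 0.913800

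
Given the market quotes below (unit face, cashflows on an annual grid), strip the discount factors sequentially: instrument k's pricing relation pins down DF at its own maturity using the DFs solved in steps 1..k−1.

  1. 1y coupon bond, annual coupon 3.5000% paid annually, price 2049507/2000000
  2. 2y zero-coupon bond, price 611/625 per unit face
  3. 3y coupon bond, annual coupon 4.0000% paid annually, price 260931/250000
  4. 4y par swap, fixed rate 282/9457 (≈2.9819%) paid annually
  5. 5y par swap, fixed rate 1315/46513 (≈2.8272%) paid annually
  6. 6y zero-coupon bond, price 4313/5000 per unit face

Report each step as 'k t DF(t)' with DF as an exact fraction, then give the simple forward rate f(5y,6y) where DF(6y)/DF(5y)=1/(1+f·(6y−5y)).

1 1 9901/10000
2 2 611/625
3 3 9279/10000
4 4 1109/1250
5 5 1737/2000
6 6 4313/5000
f(5y,6y) = ((1737/2000)/(4313/5000) − 1)/(1) = 59/8626 ≈ 0.6840%

step 1 [1y] bond c/1=7/200: DF=(2049507/2000000 − 7/200·(0))/(1+7/200) = 9901/10000 ≈ 0.990100
step 2 [2y] zero: DF = P = 611/625 ≈ 0.977600
step 3 [3y] bond c/1=1/25: DF=(260931/250000 − 1/25·(0.990100+0.977600))/(1+1/25) = 9279/10000 ≈ 0.927900
step 4 [4y] swap r/1=282/9457: DF=(1 − 282/9457·(0.990100+0.977600+0.927900))/(1+282/9457) = 1109/1250 ≈ 0.887200
step 5 [5y] swap r/1=1315/46513: DF=(1 − 1315/46513·(0.990100+0.977600+0.927900+0.887200))/(1+1315/46513) = 1737/2000 ≈ 0.868500
step 6 [6y] zero: DF = P = 4313/5000 ≈ 0.862600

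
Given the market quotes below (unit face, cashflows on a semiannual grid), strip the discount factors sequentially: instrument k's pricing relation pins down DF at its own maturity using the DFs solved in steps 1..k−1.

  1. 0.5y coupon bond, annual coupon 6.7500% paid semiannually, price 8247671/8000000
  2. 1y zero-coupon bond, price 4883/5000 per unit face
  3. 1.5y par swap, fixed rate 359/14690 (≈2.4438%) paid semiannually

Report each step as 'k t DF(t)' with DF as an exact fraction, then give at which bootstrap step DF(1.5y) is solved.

step 1 [0.5y] bond c/2=27/800: DF=(8247671/8000000 − 27/800·(0))/(1+27/800) = 9973/10000 ≈ 0.997300
step 2 [1y] zero: DF = P = 4883/5000 ≈ 0.976600
step 3 [1.5y] swap r/2=359/29380: DF=(1 − 359/29380·(0.997300+0.976600))/(1+359/29380) = 9641/10000 ≈ 0.964100

1 1/2 9973/10000
2 1 4883/5000
3 3/2 9641/10000
DF(1.5y) is solved at step 3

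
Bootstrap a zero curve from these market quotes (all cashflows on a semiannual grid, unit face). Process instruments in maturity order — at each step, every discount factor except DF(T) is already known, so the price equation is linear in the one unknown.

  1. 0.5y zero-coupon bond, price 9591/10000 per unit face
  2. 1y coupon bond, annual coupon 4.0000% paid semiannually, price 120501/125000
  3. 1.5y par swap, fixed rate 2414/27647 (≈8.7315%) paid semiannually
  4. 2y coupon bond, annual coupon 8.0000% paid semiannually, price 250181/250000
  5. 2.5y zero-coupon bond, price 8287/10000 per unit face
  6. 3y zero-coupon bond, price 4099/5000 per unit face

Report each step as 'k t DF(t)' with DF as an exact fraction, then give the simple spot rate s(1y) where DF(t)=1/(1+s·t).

step 1 [0.5y] zero: DF = P = 9591/10000 ≈ 0.959100
step 2 [1y] bond c/2=1/50: DF=(120501/125000 − 1/50·(0.959100))/(1+1/50) = 9263/10000 ≈ 0.926300
step 3 [1.5y] swap r/2=1207/27647: DF=(1 − 1207/27647·(0.959100+0.926300))/(1+1207/27647) = 8793/10000 ≈ 0.879300
step 4 [2y] bond c/2=1/25: DF=(250181/250000 − 1/25·(0.959100+0.926300+0.879300))/(1+1/25) = 8559/10000 ≈ 0.855900
step 5 [2.5y] zero: DF = P = 8287/10000 ≈ 0.828700
step 6 [3y] zero: DF = P = 4099/5000 ≈ 0.819800

1 1/2 9591/10000
2 1 9263/10000
3 3/2 8793/10000
4 2 8559/10000
5 5/2 8287/10000
6 3 4099/5000
s(1y) = (1/(9263/10000) − 1)/(1) = 737/9263 ≈ 7.9564%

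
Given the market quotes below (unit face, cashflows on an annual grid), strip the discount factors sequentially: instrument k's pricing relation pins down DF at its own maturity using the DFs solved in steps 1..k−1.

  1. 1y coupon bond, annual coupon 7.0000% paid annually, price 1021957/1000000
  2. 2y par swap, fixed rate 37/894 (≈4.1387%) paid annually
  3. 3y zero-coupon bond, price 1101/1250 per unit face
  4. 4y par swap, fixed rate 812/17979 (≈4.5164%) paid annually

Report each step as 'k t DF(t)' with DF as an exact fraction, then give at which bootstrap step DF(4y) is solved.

step 1 [1y] bond c/1=7/100: DF=(1021957/1000000 − 7/100·(0))/(1+7/100) = 9551/10000 ≈ 0.955100
step 2 [2y] swap r/1=37/894: DF=(1 − 37/894·(0.955100))/(1+37/894) = 9223/10000 ≈ 0.922300
step 3 [3y] zero: DF = P = 1101/1250 ≈ 0.880800
step 4 [4y] swap r/1=812/17979: DF=(1 − 812/17979·(0.955100+0.922300+0.880800))/(1+812/17979) = 1047/1250 ≈ 0.837600

1 1 9551/10000
2 2 9223/10000
3 3 1101/1250
4 4 1047/1250
DF(4y) is solved at step 4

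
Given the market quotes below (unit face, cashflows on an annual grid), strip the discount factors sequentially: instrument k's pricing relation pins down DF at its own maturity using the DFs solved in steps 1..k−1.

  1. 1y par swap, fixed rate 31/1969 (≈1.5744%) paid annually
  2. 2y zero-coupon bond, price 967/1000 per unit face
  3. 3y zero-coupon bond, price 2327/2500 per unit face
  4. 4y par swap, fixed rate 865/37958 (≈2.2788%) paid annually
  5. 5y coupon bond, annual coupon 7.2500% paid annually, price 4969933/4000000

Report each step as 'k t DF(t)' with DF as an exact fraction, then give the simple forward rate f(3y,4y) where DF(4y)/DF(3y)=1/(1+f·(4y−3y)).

step 1 [1y] swap r/1=31/1969: DF=(1 − 31/1969·(0))/(1+31/1969) = 1969/2000 ≈ 0.984500
step 2 [2y] zero: DF = P = 967/1000 ≈ 0.967000
step 3 [3y] zero: DF = P = 2327/2500 ≈ 0.930800
step 4 [4y] swap r/1=865/37958: DF=(1 − 865/37958·(0.984500+0.967000+0.930800))/(1+865/37958) = 1827/2000 ≈ 0.913500
step 5 [5y] bond c/1=29/400: DF=(4969933/4000000 − 29/400·(0.984500+0.967000+0.930800+0.913500))/(1+29/400) = 9019/10000 ≈ 0.901900

1 1 1969/2000
2 2 967/1000
3 3 2327/2500
4 4 1827/2000
5 5 9019/10000
f(3y,4y) = ((2327/2500)/(1827/2000) − 1)/(1) = 173/9135 ≈ 1.8938%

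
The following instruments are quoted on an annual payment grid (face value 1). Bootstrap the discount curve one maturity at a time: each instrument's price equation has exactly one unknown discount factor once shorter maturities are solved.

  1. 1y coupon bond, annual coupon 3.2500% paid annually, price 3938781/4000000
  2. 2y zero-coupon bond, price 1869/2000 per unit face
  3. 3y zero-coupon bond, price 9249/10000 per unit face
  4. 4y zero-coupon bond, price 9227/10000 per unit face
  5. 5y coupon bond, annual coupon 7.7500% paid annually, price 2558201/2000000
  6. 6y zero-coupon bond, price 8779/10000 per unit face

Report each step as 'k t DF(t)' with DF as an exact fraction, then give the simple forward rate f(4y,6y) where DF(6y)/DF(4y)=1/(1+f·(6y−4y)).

step 1 [1y] bond c/1=13/400: DF=(3938781/4000000 − 13/400·(0))/(1+13/400) = 9537/10000 ≈ 0.953700
step 2 [2y] zero: DF = P = 1869/2000 ≈ 0.934500
step 3 [3y] zero: DF = P = 9249/10000 ≈ 0.924900
step 4 [4y] zero: DF = P = 9227/10000 ≈ 0.922700
step 5 [5y] bond c/1=31/400: DF=(2558201/2000000 − 31/400·(0.953700+0.934500+0.924900+0.922700))/(1+31/400) = 574/625 ≈ 0.918400
step 6 [6y] zero: DF = P = 8779/10000 ≈ 0.877900

1 1 9537/10000
2 2 1869/2000
3 3 9249/10000
4 4 9227/10000
5 5 574/625
6 6 8779/10000
f(4y,6y) = ((9227/10000)/(8779/10000) − 1)/(2) = 224/8779 ≈ 2.5515%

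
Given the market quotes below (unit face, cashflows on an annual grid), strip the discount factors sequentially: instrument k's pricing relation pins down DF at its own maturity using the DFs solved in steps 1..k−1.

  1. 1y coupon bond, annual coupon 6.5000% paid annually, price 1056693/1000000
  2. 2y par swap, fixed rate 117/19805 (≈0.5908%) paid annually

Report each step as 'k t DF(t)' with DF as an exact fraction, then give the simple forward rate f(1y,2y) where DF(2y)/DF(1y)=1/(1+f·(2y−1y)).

step 1 [1y] bond c/1=13/200: DF=(1056693/1000000 − 13/200·(0))/(1+13/200) = 4961/5000 ≈ 0.992200
step 2 [2y] swap r/1=117/19805: DF=(1 − 117/19805·(0.992200))/(1+117/19805) = 9883/10000 ≈ 0.988300

1 1 4961/5000
2 2 9883/10000
f(1y,2y) = ((4961/5000)/(9883/10000) − 1)/(1) = 39/9883 ≈ 0.3946%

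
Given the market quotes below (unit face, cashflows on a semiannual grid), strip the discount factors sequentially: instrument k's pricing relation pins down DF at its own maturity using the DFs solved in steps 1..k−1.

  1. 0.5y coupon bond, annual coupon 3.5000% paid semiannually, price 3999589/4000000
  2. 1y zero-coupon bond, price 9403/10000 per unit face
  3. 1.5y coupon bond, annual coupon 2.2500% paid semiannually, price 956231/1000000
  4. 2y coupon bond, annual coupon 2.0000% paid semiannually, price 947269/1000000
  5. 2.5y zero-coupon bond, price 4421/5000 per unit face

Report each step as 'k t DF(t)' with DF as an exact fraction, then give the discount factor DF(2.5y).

step 1 [0.5y] bond c/2=7/400: DF=(3999589/4000000 − 7/400·(0))/(1+7/400) = 9827/10000 ≈ 0.982700
step 2 [1y] zero: DF = P = 9403/10000 ≈ 0.940300
step 3 [1.5y] bond c/2=9/800: DF=(956231/1000000 − 9/800·(0.982700+0.940300))/(1+9/800) = 4621/5000 ≈ 0.924200
step 4 [2y] bond c/2=1/100: DF=(947269/1000000 − 1/100·(0.982700+0.940300+0.924200))/(1+1/100) = 9097/10000 ≈ 0.909700
step 5 [2.5y] zero: DF = P = 4421/5000 ≈ 0.884200

1 1/2 9827/10000
2 1 9403/10000
3 3/2 4621/5000
4 2 9097/10000
5 5/2 4421/5000
DF(2.5y) = 4421/5000 ≈ 0.884200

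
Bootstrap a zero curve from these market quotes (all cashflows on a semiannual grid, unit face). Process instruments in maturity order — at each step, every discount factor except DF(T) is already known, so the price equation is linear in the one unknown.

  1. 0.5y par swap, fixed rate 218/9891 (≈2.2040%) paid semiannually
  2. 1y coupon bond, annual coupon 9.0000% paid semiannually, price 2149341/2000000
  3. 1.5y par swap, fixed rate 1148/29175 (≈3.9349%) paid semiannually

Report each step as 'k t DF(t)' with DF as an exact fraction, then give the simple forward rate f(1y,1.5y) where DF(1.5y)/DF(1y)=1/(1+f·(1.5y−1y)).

1 1/2 9891/10000
2 1 4929/5000
3 3/2 4713/5000
f(1y,1.5y) = ((4929/5000)/(4713/5000) − 1)/(1/2) = 144/1571 ≈ 9.1661%

step 1 [0.5y] swap r/2=109/9891: DF=(1 − 109/9891·(0))/(1+109/9891) = 9891/10000 ≈ 0.989100
step 2 [1y] bond c/2=9/200: DF=(2149341/2000000 − 9/200·(0.989100))/(1+9/200) = 4929/5000 ≈ 0.985800
step 3 [1.5y] swap r/2=574/29175: DF=(1 − 574/29175·(0.989100+0.985800))/(1+574/29175) = 4713/5000 ≈ 0.942600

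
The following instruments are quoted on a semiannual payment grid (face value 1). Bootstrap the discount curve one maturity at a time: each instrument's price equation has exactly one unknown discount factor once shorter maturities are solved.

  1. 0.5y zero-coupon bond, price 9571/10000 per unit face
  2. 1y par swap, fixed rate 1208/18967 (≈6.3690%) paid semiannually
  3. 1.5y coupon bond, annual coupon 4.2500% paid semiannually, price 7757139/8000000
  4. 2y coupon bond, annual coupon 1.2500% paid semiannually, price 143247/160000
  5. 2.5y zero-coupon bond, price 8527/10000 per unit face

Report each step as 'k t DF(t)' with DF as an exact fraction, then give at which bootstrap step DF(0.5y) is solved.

step 1 [0.5y] zero: DF = P = 9571/10000 ≈ 0.957100
step 2 [1y] swap r/2=604/18967: DF=(1 − 604/18967·(0.957100))/(1+604/18967) = 2349/2500 ≈ 0.939600
step 3 [1.5y] bond c/2=17/800: DF=(7757139/8000000 − 17/800·(0.957100+0.939600))/(1+17/800) = 91/100 ≈ 0.910000
step 4 [2y] bond c/2=1/160: DF=(143247/160000 − 1/160·(0.957100+0.939600+0.910000))/(1+1/160) = 8723/10000 ≈ 0.872300
step 5 [2.5y] zero: DF = P = 8527/10000 ≈ 0.852700

1 1/2 9571/10000
2 1 2349/2500
3 3/2 91/100
4 2 8723/10000
5 5/2 8527/10000
DF(0.5y) is solved at step 1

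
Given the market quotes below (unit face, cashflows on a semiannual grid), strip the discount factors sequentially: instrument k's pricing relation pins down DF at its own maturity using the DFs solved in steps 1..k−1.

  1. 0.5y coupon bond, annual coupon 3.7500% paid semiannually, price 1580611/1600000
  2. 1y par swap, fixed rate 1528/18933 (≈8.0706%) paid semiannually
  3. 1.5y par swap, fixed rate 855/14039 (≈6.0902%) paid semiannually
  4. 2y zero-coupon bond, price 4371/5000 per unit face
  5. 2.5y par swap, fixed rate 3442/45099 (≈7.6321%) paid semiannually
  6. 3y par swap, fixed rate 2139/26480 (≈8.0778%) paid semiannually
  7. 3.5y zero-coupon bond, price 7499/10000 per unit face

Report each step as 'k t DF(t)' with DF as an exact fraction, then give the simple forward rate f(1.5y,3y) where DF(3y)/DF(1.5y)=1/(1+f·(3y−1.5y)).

1 1/2 9697/10000
2 1 2309/2500
3 3/2 1829/2000
4 2 4371/5000
5 5/2 8279/10000
6 3 7861/10000
7 7/2 7499/10000
f(1.5y,3y) = ((1829/2000)/(7861/10000) − 1)/(3/2) = 856/7861 ≈ 10.8892%

step 1 [0.5y] bond c/2=3/160: DF=(1580611/1600000 − 3/160·(0))/(1+3/160) = 9697/10000 ≈ 0.969700
step 2 [1y] swap r/2=764/18933: DF=(1 − 764/18933·(0.969700))/(1+764/18933) = 2309/2500 ≈ 0.923600
step 3 [1.5y] swap r/2=855/28078: DF=(1 − 855/28078·(0.969700+0.923600))/(1+855/28078) = 1829/2000 ≈ 0.914500
step 4 [2y] zero: DF = P = 4371/5000 ≈ 0.874200
step 5 [2.5y] swap r/2=1721/45099: DF=(1 − 1721/45099·(0.969700+0.923600+0.914500+0.874200))/(1+1721/45099) = 8279/10000 ≈ 0.827900
step 6 [3y] swap r/2=2139/52960: DF=(1 − 2139/52960·(0.969700+0.923600+0.914500+0.874200+0.827900))/(1+2139/52960) = 7861/10000 ≈ 0.786100
step 7 [3.5y] zero: DF = P = 7499/10000 ≈ 0.749900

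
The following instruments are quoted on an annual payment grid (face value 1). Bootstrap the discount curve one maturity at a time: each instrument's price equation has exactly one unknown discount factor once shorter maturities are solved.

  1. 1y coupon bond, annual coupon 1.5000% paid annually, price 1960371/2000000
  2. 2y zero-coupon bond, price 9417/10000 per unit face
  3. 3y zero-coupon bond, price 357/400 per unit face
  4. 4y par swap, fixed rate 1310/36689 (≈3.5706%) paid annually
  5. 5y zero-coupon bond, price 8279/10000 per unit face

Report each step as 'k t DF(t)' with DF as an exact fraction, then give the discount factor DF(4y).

step 1 [1y] bond c/1=3/200: DF=(1960371/2000000 − 3/200·(0))/(1+3/200) = 9657/10000 ≈ 0.965700
step 2 [2y] zero: DF = P = 9417/10000 ≈ 0.941700
step 3 [3y] zero: DF = P = 357/400 ≈ 0.892500
step 4 [4y] swap r/1=1310/36689: DF=(1 − 1310/36689·(0.965700+0.941700+0.892500))/(1+1310/36689) = 869/1000 ≈ 0.869000
step 5 [5y] zero: DF = P = 8279/10000 ≈ 0.827900

1 1 9657/10000
2 2 9417/10000
3 3 357/400
4 4 869/1000
5 5 8279/10000
DF(4y) = 869/1000 ≈ 0.869000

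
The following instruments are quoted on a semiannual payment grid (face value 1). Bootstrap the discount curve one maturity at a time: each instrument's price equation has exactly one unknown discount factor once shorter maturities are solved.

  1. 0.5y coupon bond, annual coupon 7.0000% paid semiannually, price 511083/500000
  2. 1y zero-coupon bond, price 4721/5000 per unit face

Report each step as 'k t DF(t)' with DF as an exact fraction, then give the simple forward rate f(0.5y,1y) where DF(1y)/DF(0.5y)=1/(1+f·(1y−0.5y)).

1 1/2 2469/2500
2 1 4721/5000
f(0.5y,1y) = ((2469/2500)/(4721/5000) − 1)/(1/2) = 434/4721 ≈ 9.1930%

step 1 [0.5y] bond c/2=7/200: DF=(511083/500000 − 7/200·(0))/(1+7/200) = 2469/2500 ≈ 0.987600
step 2 [1y] zero: DF = P = 4721/5000 ≈ 0.944200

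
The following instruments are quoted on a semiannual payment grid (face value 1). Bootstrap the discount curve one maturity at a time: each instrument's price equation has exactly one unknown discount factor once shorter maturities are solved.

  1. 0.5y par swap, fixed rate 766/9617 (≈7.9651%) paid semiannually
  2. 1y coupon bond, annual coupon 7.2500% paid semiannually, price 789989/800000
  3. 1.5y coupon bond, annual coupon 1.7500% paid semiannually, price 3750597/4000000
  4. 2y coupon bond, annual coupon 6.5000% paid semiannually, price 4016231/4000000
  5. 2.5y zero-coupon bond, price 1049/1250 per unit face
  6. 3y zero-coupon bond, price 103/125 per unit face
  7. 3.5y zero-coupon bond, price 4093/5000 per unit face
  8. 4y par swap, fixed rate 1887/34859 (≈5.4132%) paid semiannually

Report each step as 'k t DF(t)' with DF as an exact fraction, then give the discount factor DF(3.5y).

step 1 [0.5y] swap r/2=383/9617: DF=(1 − 383/9617·(0))/(1+383/9617) = 9617/10000 ≈ 0.961700
step 2 [1y] bond c/2=29/800: DF=(789989/800000 − 29/800·(0.961700))/(1+29/800) = 9193/10000 ≈ 0.919300
step 3 [1.5y] bond c/2=7/800: DF=(3750597/4000000 − 7/800·(0.961700+0.919300))/(1+7/800) = 2283/2500 ≈ 0.913200
step 4 [2y] bond c/2=13/400: DF=(4016231/4000000 − 13/400·(0.961700+0.919300+0.913200))/(1+13/400) = 1769/2000 ≈ 0.884500
step 5 [2.5y] zero: DF = P = 1049/1250 ≈ 0.839200
step 6 [3y] zero: DF = P = 103/125 ≈ 0.824000
step 7 [3.5y] zero: DF = P = 4093/5000 ≈ 0.818600
step 8 [4y] swap r/2=1887/69718: DF=(1 − 1887/69718·(0.961700+0.919300+0.913200+0.884500+0.839200+0.824000+0.818600))/(1+1887/69718) = 8113/10000 ≈ 0.811300

1 1/2 9617/10000
2 1 9193/10000
3 3/2 2283/2500
4 2 1769/2000
5 5/2 1049/1250
6 3 103/125
7 7/2 4093/5000
8 4 8113/10000
DF(3.5y) = 4093/5000 ≈ 0.818600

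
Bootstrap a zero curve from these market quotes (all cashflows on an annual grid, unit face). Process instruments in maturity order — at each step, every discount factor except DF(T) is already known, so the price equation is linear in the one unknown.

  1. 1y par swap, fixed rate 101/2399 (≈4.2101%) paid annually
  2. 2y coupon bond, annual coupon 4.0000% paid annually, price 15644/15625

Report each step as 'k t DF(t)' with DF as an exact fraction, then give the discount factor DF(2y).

step 1 [1y] swap r/1=101/2399: DF=(1 − 101/2399·(0))/(1+101/2399) = 2399/2500 ≈ 0.959600
step 2 [2y] bond c/1=1/25: DF=(15644/15625 − 1/25·(0.959600))/(1+1/25) = 4629/5000 ≈ 0.925800

1 1 2399/2500
2 2 4629/5000
DF(2y) = 4629/5000 ≈ 0.925800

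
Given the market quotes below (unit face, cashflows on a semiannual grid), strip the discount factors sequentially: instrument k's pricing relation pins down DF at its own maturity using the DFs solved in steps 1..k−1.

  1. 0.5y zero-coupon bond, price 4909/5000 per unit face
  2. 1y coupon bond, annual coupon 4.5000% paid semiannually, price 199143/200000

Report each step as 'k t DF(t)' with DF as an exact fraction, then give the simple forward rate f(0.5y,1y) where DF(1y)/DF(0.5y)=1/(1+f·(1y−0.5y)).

step 1 [0.5y] zero: DF = P = 4909/5000 ≈ 0.981800
step 2 [1y] bond c/2=9/400: DF=(199143/200000 − 9/400·(0.981800))/(1+9/400) = 4761/5000 ≈ 0.952200

1 1/2 4909/5000
2 1 4761/5000
f(0.5y,1y) = ((4909/5000)/(4761/5000) − 1)/(1/2) = 296/4761 ≈ 6.2172%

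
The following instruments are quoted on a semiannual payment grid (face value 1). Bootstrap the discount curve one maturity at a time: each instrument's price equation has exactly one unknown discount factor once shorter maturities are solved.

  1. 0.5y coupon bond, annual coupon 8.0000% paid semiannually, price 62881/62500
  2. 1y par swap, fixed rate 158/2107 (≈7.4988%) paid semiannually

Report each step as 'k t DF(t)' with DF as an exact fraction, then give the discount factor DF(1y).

1 1/2 4837/5000
2 1 9289/10000
DF(1y) = 9289/10000 ≈ 0.928900

step 1 [0.5y] bond c/2=1/25: DF=(62881/62500 − 1/25·(0))/(1+1/25) = 4837/5000 ≈ 0.967400
step 2 [1y] swap r/2=79/2107: DF=(1 − 79/2107·(0.967400))/(1+79/2107) = 9289/10000 ≈ 0.928900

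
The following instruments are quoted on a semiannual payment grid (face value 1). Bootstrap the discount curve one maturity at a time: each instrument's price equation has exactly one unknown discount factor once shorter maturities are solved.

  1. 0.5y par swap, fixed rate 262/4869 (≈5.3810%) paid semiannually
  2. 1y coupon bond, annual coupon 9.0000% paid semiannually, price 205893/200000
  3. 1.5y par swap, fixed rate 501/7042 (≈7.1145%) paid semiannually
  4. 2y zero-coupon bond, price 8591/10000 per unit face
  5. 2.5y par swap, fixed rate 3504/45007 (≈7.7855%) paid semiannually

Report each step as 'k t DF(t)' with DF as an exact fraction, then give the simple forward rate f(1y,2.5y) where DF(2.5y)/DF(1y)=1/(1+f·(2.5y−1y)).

1 1/2 4869/5000
2 1 1179/1250
3 3/2 4499/5000
4 2 8591/10000
5 5/2 1031/1250
f(1y,2.5y) = ((1179/1250)/(1031/1250) − 1)/(3/2) = 296/3093 ≈ 9.5700%

step 1 [0.5y] swap r/2=131/4869: DF=(1 − 131/4869·(0))/(1+131/4869) = 4869/5000 ≈ 0.973800
step 2 [1y] bond c/2=9/200: DF=(205893/200000 − 9/200·(0.973800))/(1+9/200) = 1179/1250 ≈ 0.943200
step 3 [1.5y] swap r/2=501/14084: DF=(1 − 501/14084·(0.973800+0.943200))/(1+501/14084) = 4499/5000 ≈ 0.899800
step 4 [2y] zero: DF = P = 8591/10000 ≈ 0.859100
step 5 [2.5y] swap r/2=1752/45007: DF=(1 − 1752/45007·(0.973800+0.943200+0.899800+0.859100))/(1+1752/45007) = 1031/1250 ≈ 0.824800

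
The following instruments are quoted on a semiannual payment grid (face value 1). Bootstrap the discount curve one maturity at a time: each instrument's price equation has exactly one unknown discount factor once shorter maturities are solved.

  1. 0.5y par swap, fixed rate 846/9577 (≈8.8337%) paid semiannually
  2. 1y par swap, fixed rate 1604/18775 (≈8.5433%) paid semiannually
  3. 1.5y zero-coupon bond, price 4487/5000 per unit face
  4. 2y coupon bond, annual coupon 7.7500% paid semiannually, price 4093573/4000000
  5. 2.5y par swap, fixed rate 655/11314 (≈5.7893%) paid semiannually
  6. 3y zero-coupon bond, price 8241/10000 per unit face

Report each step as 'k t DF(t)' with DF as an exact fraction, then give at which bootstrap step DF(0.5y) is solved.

step 1 [0.5y] swap r/2=423/9577: DF=(1 − 423/9577·(0))/(1+423/9577) = 9577/10000 ≈ 0.957700
step 2 [1y] swap r/2=802/18775: DF=(1 − 802/18775·(0.957700))/(1+802/18775) = 4599/5000 ≈ 0.919800
step 3 [1.5y] zero: DF = P = 4487/5000 ≈ 0.897400
step 4 [2y] bond c/2=31/800: DF=(4093573/4000000 − 31/800·(0.957700+0.919800+0.897400))/(1+31/800) = 8817/10000 ≈ 0.881700
step 5 [2.5y] swap r/2=655/22628: DF=(1 − 655/22628·(0.957700+0.919800+0.897400+0.881700))/(1+655/22628) = 869/1000 ≈ 0.869000
step 6 [3y] zero: DF = P = 8241/10000 ≈ 0.824100

1 1/2 9577/10000
2 1 4599/5000
3 3/2 4487/5000
4 2 8817/10000
5 5/2 869/1000
6 3 8241/10000
DF(0.5y) is solved at step 1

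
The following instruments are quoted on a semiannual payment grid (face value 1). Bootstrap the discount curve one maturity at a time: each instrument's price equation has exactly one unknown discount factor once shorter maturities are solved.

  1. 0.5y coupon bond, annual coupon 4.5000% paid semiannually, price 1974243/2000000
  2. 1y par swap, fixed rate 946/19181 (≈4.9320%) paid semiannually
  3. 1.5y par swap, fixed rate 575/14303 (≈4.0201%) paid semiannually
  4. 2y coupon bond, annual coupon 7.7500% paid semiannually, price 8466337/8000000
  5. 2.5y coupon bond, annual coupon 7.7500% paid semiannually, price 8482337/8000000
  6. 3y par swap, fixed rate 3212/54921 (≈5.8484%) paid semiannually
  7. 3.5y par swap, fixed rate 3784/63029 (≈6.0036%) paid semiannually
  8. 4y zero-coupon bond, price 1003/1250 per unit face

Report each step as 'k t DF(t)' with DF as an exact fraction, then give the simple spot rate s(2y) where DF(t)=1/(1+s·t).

1 1/2 4827/5000
2 1 9527/10000
3 3/2 377/400
4 2 9121/10000
5 5/2 22/25
6 3 4197/5000
7 7/2 2027/2500
8 4 1003/1250
s(2y) = (1/(9121/10000) − 1)/(2) = 879/18242 ≈ 4.8186%

step 1 [0.5y] bond c/2=9/400: DF=(1974243/2000000 − 9/400·(0))/(1+9/400) = 4827/5000 ≈ 0.965400
step 2 [1y] swap r/2=473/19181: DF=(1 − 473/19181·(0.965400))/(1+473/19181) = 9527/10000 ≈ 0.952700
step 3 [1.5y] swap r/2=575/28606: DF=(1 − 575/28606·(0.965400+0.952700))/(1+575/28606) = 377/400 ≈ 0.942500
step 4 [2y] bond c/2=31/800: DF=(8466337/8000000 − 31/800·(0.965400+0.952700+0.942500))/(1+31/800) = 9121/10000 ≈ 0.912100
step 5 [2.5y] bond c/2=31/800: DF=(8482337/8000000 − 31/800·(0.965400+0.952700+0.942500+0.912100))/(1+31/800) = 22/25 ≈ 0.880000
step 6 [3y] swap r/2=1606/54921: DF=(1 − 1606/54921·(0.965400+0.952700+0.942500+0.912100+0.880000))/(1+1606/54921) = 4197/5000 ≈ 0.839400
step 7 [3.5y] swap r/2=1892/63029: DF=(1 − 1892/63029·(0.965400+0.952700+0.942500+0.912100+0.880000+0.839400))/(1+1892/63029) = 2027/2500 ≈ 0.810800
step 8 [4y] zero: DF = P = 1003/1250 ≈ 0.802400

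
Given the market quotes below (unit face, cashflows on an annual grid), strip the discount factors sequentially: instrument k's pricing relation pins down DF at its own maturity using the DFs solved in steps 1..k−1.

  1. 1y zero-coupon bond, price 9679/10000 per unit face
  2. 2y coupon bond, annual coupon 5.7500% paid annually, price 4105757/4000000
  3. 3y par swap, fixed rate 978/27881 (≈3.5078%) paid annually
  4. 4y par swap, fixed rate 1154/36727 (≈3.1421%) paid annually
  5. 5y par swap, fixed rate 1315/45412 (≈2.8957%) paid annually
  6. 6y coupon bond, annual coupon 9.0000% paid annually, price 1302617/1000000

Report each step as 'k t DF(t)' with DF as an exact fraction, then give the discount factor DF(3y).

1 1 9679/10000
2 2 459/500
3 3 4511/5000
4 4 4423/5000
5 5 1737/2000
6 6 8201/10000
DF(3y) = 4511/5000 ≈ 0.902200

step 1 [1y] zero: DF = P = 9679/10000 ≈ 0.967900
step 2 [2y] bond c/1=23/400: DF=(4105757/4000000 − 23/400·(0.967900))/(1+23/400) = 459/500 ≈ 0.918000
step 3 [3y] swap r/1=978/27881: DF=(1 − 978/27881·(0.967900+0.918000))/(1+978/27881) = 4511/5000 ≈ 0.902200
step 4 [4y] swap r/1=1154/36727: DF=(1 − 1154/36727·(0.967900+0.918000+0.902200))/(1+1154/36727) = 4423/5000 ≈ 0.884600
step 5 [5y] swap r/1=1315/45412: DF=(1 − 1315/45412·(0.967900+0.918000+0.902200+0.884600))/(1+1315/45412) = 1737/2000 ≈ 0.868500
step 6 [6y] bond c/1=9/100: DF=(1302617/1000000 − 9/100·(0.967900+0.918000+0.902200+0.884600+0.868500))/(1+9/100) = 8201/10000 ≈ 0.820100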